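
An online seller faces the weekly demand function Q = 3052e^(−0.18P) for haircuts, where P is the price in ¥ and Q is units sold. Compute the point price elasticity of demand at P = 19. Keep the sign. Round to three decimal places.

-3.420

At P = 19, Q = 99.838.
dQ/dP = −0.18·3052e^(−0.18P) = −0.18Q = -17.971.
ε = (dQ/dP)(P/Q) = (-17.971)(19/99.838).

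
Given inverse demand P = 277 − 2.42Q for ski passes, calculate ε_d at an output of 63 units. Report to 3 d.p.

At Q = 63, P = 277 − 2.42(63) = 124.54.
dP/dQ = −2.42, so dQ/dP = 1/(−2.42) = -0.413.
ε = (dQ/dP)(P/Q) = (-0.413)(124.54/63).

-0.817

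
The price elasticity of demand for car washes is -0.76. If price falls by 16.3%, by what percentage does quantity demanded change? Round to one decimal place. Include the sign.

%ΔQ ≈ ε × %ΔP = (-0.76)(-16.3%) = 12.39%.

12.4%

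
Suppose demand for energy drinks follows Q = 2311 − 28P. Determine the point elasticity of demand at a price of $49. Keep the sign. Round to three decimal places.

At P = 49, Q = 939.
dQ/dP = −28.
ε = (dQ/dP)(P/Q) = (-28)(49/939).

-1.461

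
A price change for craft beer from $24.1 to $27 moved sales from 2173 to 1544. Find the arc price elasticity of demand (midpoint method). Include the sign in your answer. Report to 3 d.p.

-2.982

ΔQ = 1544 − 2173 = -629; ΔP = 27 − 24.1 = 2.9.
Midpoints: P̄ = 25.55, Q̄ = 1858.5.
ε = (ΔQ/ΔP)(P̄/Q̄) = (-629/2.9)(25.55/1858.5).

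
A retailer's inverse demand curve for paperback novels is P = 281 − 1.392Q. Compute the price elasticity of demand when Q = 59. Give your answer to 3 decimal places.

-2.421

At Q = 59, P = 281 − 1.392(59) = 198.87.
dP/dQ = −1.392, so dQ/dP = 1/(−1.392) = -0.718.
ε = (dQ/dP)(P/Q) = (-0.718)(198.87/59).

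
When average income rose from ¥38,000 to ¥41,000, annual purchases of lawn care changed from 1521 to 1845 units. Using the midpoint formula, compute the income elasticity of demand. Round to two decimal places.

ΔQ = 324, ΔI = 3000. Midpoints: Ī = 39,500, Q̄ = 1683.0.
ε_I = (ΔQ/ΔI)(Ī/Q̄) = (324/3000)(39500/1683.0).
ε_I > 0, so the good is normal.

2.53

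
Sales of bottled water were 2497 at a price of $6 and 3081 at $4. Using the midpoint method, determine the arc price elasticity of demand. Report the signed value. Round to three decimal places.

ΔQ = 3081 − 2497 = 584; ΔP = 4 − 6 = -2.
Midpoints: P̄ = 5.00, Q̄ = 2789.0.
ε = (ΔQ/ΔP)(P̄/Q̄) = (584/-2)(5.00/2789.0).

-0.523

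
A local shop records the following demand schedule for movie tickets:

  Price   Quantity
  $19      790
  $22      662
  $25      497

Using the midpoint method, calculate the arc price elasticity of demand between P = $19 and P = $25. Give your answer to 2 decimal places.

-1.67

At P = 19, Q = 790; at P = 25, Q = 497.
ΔQ = -293, ΔP = 6. Midpoints: P̄ = 22.00, Q̄ = 643.5.
ε = (ΔQ/ΔP)(P̄/Q̄) = (-293/6)(22.00/643.5).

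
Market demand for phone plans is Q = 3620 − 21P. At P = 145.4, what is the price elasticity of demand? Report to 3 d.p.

-5.389

At P = 145.4, Q = 566.600.
dQ/dP = −21.
ε = (dQ/dP)(P/Q) = (-21)(145.4/566.600).
|ε| > 1, so demand is elastic at this price.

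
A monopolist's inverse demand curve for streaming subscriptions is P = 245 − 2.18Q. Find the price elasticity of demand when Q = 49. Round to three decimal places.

-1.294

At Q = 49, P = 245 − 2.18(49) = 138.18.
dP/dQ = −2.18, so dQ/dP = 1/(−2.18) = -0.459.
ε = (dQ/dP)(P/Q) = (-0.459)(138.18/49).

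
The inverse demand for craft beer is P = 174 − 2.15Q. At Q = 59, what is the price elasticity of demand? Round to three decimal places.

At Q = 59, P = 174 − 2.15(59) = 47.15.
dP/dQ = −2.15, so dQ/dP = 1/(−2.15) = -0.465.
ε = (dQ/dP)(P/Q) = (-0.465)(47.15/59).

-0.372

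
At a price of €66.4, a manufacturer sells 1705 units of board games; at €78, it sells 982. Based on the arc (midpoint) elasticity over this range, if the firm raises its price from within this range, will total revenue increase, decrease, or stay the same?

Arc ε = (-723/11.6)(72.20/1343.5) ≈ -3.349.
|ε| = 3.35 > 1, so demand is elastic. A price rise therefore reduces total revenue.

decrease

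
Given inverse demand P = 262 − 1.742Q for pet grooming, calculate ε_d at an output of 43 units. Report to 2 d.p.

-2.50

At Q = 43, P = 262 − 1.742(43) = 187.09.
dP/dQ = −1.742, so dQ/dP = 1/(−1.742) = -0.574.
ε = (dQ/dP)(P/Q) = (-0.574)(187.09/43).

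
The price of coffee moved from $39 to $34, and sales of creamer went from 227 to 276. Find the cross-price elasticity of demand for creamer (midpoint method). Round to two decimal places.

-1.42

ΔQ_x = 276 − 227 = 49; ΔP_y = 34 − 39 = -5.
Midpoints: P̄_y = 36.50, Q̄_x = 251.5.
ε_xy = (ΔQ_x/ΔP_y)(P̄_y/Q̄_x) = (49/-5)(36.50/251.5).
ε_xy < 0, so the goods are complements.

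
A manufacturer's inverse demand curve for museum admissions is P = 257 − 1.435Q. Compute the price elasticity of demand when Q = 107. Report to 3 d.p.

-0.674

At Q = 107, P = 257 − 1.435(107) = 103.45.
dP/dQ = −1.435, so dQ/dP = 1/(−1.435) = -0.697.
ε = (dQ/dP)(P/Q) = (-0.697)(103.45/107).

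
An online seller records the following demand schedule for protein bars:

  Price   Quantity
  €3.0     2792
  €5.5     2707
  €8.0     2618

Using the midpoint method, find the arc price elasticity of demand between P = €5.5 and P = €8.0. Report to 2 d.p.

-0.09

At P = 5.5, Q = 2707; at P = 8.0, Q = 2618.
ΔQ = -89, ΔP = 2.5. Midpoints: P̄ = 6.75, Q̄ = 2662.5.
ε = (ΔQ/ΔP)(P̄/Q̄) = (-89/2.5)(6.75/2662.5).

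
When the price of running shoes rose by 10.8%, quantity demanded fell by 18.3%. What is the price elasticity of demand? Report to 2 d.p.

-1.69

ε = %ΔQ / %ΔP = (-18.3)/(10.8) = -1.694.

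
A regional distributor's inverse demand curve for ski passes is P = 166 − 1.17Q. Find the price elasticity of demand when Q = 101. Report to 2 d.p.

-0.40

At Q = 101, P = 166 − 1.17(101) = 47.83.
dP/dQ = −1.17, so dQ/dP = 1/(−1.17) = -0.855.
ε = (dQ/dP)(P/Q) = (-0.855)(47.83/101).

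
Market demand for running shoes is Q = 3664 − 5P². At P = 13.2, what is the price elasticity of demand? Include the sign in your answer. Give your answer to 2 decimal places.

At P = 13.2, Q = 2792.800.
dQ/dP = −10P = -132.
ε = (dQ/dP)(P/Q) = (-132)(13.2/2792.800).

-0.62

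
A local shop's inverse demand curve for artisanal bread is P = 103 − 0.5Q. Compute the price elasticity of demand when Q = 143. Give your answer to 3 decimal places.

At Q = 143, P = 103 − 0.5(143) = 31.50.
dP/dQ = −0.5, so dQ/dP = 1/(−0.5) = -2.000.
ε = (dQ/dP)(P/Q) = (-2.000)(31.50/143).

-0.441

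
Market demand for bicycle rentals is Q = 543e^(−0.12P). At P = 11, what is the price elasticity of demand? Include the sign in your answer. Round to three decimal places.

At P = 11, Q = 145.054.
dQ/dP = −0.12·543e^(−0.12P) = −0.12Q = -17.407.
ε = (dQ/dP)(P/Q) = (-17.407)(11/145.054).

-1.320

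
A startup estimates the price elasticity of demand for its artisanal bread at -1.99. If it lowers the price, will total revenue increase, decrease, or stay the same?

|ε| = 1.99 > 1, so demand is elastic. A price cut therefore raises total revenue.

increase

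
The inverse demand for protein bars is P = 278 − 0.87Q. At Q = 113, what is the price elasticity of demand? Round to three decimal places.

-1.828

At Q = 113, P = 278 − 0.87(113) = 179.69.
dP/dQ = −0.87, so dQ/dP = 1/(−0.87) = -1.149.
ε = (dQ/dP)(P/Q) = (-1.149)(179.69/113).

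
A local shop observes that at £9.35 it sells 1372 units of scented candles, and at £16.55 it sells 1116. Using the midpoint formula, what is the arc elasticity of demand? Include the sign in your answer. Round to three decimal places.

ΔQ = 1116 − 1372 = -256; ΔP = 16.55 − 9.35 = 7.2.
Midpoints: P̄ = 12.95, Q̄ = 1244.0.
ε = (ΔQ/ΔP)(P̄/Q̄) = (-256/7.2)(12.95/1244.0).

-0.370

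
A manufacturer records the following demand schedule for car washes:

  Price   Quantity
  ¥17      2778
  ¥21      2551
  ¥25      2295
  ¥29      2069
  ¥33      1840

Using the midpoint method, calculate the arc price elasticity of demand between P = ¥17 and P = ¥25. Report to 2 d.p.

At P = 17, Q = 2778; at P = 25, Q = 2295.
ΔQ = -483, ΔP = 8. Midpoints: P̄ = 21.00, Q̄ = 2536.5.
ε = (ΔQ/ΔP)(P̄/Q̄) = (-483/8)(21.00/2536.5).

-0.50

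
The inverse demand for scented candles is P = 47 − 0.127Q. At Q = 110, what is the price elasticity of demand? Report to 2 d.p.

At Q = 110, P = 47 − 0.127(110) = 33.03.
dP/dQ = −0.127, so dQ/dP = 1/(−0.127) = -7.874.
ε = (dQ/dP)(P/Q) = (-7.874)(33.03/110).

-2.36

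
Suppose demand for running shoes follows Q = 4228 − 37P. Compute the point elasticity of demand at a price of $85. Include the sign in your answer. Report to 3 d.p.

At P = 85, Q = 1083.
dQ/dP = −37.
ε = (dQ/dP)(P/Q) = (-37)(85/1083).
|ε| > 1, so demand is elastic at this price.

-2.904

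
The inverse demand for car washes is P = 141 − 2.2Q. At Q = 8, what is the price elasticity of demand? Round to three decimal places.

-7.011

At Q = 8, P = 141 − 2.2(8) = 123.40.
dP/dQ = −2.2, so dQ/dP = 1/(−2.2) = -0.455.
ε = (dQ/dP)(P/Q) = (-0.455)(123.40/8).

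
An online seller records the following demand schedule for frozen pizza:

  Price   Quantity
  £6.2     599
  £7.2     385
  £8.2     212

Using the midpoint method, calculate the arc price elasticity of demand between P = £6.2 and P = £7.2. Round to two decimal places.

At P = 6.2, Q = 599; at P = 7.2, Q = 385.
ΔQ = -214, ΔP = 1.0. Midpoints: P̄ = 6.70, Q̄ = 492.0.
ε = (ΔQ/ΔP)(P̄/Q̄) = (-214/1.0)(6.70/492.0).

-2.91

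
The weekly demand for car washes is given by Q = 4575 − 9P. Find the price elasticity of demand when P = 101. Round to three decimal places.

At P = 101, Q = 3666.
dQ/dP = −9.
ε = (dQ/dP)(P/Q) = (-9)(101/3666).

-0.248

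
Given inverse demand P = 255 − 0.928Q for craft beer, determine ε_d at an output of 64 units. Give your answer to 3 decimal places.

At Q = 64, P = 255 − 0.928(64) = 195.61.
dP/dQ = −0.928, so dQ/dP = 1/(−0.928) = -1.078.
ε = (dQ/dP)(P/Q) = (-1.078)(195.61/64).

-3.294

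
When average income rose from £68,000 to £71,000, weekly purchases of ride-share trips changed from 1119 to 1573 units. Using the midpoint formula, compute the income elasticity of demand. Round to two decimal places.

ΔQ = 454, ΔI = 3000. Midpoints: Ī = 69,500, Q̄ = 1346.0.
ε_I = (ΔQ/ΔI)(Ī/Q̄) = (454/3000)(69500/1346.0).

7.81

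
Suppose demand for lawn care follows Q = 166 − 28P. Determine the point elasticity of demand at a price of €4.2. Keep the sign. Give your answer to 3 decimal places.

-2.430

At P = 4.2, Q = 48.400.
dQ/dP = −28.
ε = (dQ/dP)(P/Q) = (-28)(4.2/48.400).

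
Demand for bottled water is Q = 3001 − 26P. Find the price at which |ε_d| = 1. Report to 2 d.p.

57.71

For linear demand Q = a − bP, ε = −bP/(a − bP). |ε| = 1 when bP = a − bP, i.e. P = a/(2b).
P = 3001/(2·26) = 3001/52 = 57.7115.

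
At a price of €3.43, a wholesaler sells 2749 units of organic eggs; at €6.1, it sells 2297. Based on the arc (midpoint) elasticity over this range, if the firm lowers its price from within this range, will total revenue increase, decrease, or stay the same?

Arc ε = (-452/2.67)(4.76/2523.0) ≈ -0.320.
|ε| = 0.32 < 1, so demand is inelastic. A price cut therefore reduces total revenue.

decrease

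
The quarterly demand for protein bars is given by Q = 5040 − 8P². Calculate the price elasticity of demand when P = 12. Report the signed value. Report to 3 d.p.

At P = 12, Q = 3888.
dQ/dP = −16P = -192.
ε = (dQ/dP)(P/Q) = (-192)(12/3888).

-0.593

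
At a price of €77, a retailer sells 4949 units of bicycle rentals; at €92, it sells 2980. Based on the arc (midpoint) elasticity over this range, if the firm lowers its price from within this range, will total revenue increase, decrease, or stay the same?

Arc ε = (-1969/15)(84.50/3964.5) ≈ -2.798.
|ε| = 2.80 > 1, so demand is elastic. A price cut therefore raises total revenue.

increase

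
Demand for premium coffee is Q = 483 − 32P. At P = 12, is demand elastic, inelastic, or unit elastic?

elastic

Q = 99, dQ/dP = -32.
ε = (dQ/dP)(P/Q) ≈ -3.879.
|ε| = 3.88 > 1.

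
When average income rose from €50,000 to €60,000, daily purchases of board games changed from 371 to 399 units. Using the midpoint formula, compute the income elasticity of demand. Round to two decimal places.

ΔQ = 28, ΔI = 10000. Midpoints: Ī = 55,000, Q̄ = 385.0.
ε_I = (ΔQ/ΔI)(Ī/Q̄) = (28/10000)(55000/385.0).

0.40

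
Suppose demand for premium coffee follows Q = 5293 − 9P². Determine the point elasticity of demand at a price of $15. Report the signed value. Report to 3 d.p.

-1.239

At P = 15, Q = 3268.
dQ/dP = −18P = -270.
ε = (dQ/dP)(P/Q) = (-270)(15/3268).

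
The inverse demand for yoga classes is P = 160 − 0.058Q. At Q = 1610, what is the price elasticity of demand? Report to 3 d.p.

-0.713

At Q = 1610, P = 160 − 0.058(1610) = 66.62.
dP/dQ = −0.058, so dQ/dP = 1/(−0.058) = -17.241.
ε = (dQ/dP)(P/Q) = (-17.241)(66.62/1610).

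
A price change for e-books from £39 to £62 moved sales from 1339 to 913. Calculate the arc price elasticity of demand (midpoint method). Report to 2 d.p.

-0.83

ΔQ = 913 − 1339 = -426; ΔP = 62 − 39 = 23.
Midpoints: P̄ = 50.50, Q̄ = 1126.0.
ε = (ΔQ/ΔP)(P̄/Q̄) = (-426/23)(50.50/1126.0).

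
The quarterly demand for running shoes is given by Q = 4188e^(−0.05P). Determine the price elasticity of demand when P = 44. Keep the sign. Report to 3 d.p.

At P = 44, Q = 464.044.
dQ/dP = −0.05·4188e^(−0.05P) = −0.05Q = -23.202.
ε = (dQ/dP)(P/Q) = (-23.202)(44/464.044).
|ε| > 1, so demand is elastic at this price.

-2.200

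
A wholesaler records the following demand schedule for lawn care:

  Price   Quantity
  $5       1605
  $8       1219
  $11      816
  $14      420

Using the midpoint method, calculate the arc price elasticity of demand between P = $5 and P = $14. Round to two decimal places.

At P = 5, Q = 1605; at P = 14, Q = 420.
ΔQ = -1185, ΔP = 9. Midpoints: P̄ = 9.50, Q̄ = 1012.5.
ε = (ΔQ/ΔP)(P̄/Q̄) = (-1185/9)(9.50/1012.5).

-1.24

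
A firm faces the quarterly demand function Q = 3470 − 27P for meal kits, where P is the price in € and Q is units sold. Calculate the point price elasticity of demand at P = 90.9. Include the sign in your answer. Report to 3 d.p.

At P = 90.9, Q = 1015.700.
dQ/dP = −27.
ε = (dQ/dP)(P/Q) = (-27)(90.9/1015.700).

-2.416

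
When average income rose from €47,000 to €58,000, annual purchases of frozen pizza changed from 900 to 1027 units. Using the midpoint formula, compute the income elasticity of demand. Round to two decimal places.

0.63

ΔQ = 127, ΔI = 11000. Midpoints: Ī = 52,500, Q̄ = 963.5.
ε_I = (ΔQ/ΔI)(Ī/Q̄) = (127/11000)(52500/963.5).
ε_I > 0, so the good is normal.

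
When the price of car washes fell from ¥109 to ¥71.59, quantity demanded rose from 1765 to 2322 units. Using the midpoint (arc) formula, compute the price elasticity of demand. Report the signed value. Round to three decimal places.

-0.658

ΔQ = 2322 − 1765 = 557; ΔP = 71.59 − 109 = -37.41.
Midpoints: P̄ = 90.30, Q̄ = 2043.5.
ε = (ΔQ/ΔP)(P̄/Q̄) = (557/-37.41)(90.30/2043.5).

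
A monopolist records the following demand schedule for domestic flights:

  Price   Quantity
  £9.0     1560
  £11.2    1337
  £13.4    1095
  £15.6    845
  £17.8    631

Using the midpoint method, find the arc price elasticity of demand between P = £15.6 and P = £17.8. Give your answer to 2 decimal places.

-2.20

At P = 15.6, Q = 845; at P = 17.8, Q = 631.
ΔQ = -214, ΔP = 2.2. Midpoints: P̄ = 16.70, Q̄ = 738.0.
ε = (ΔQ/ΔP)(P̄/Q̄) = (-214/2.2)(16.70/738.0).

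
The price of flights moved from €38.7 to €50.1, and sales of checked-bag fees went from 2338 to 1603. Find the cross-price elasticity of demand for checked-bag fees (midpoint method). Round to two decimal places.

-1.45

ΔQ_x = 1603 − 2338 = -735; ΔP_y = 50.1 − 38.7 = 11.4.
Midpoints: P̄_y = 44.40, Q̄_x = 1970.5.
ε_xy = (ΔQ_x/ΔP_y)(P̄_y/Q̄_x) = (-735/11.4)(44.40/1970.5).
ε_xy < 0, so the goods are complements.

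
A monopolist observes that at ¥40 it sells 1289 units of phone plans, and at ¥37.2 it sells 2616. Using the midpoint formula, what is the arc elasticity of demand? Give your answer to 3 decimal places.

ΔQ = 2616 − 1289 = 1327; ΔP = 37.2 − 40 = -2.8.
Midpoints: P̄ = 38.60, Q̄ = 1952.5.
ε = (ΔQ/ΔP)(P̄/Q̄) = (1327/-2.8)(38.60/1952.5).

-9.369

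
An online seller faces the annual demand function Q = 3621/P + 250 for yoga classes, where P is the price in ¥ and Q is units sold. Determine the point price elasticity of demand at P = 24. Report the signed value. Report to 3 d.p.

-0.376

At P = 24, Q = 400.875.
dQ/dP = −3621/P² = -6.286.
ε = (dQ/dP)(P/Q) = (-6.286)(24/400.875).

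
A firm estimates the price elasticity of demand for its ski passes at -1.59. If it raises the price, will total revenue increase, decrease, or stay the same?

|ε| = 1.59 > 1, so demand is elastic. A price rise therefore reduces total revenue.

decrease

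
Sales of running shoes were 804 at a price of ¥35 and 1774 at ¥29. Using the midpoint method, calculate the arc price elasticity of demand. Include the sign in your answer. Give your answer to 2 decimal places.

-4.01

ΔQ = 1774 − 804 = 970; ΔP = 29 − 35 = -6.
Midpoints: P̄ = 32.00, Q̄ = 1289.0.
ε = (ΔQ/ΔP)(P̄/Q̄) = (970/-6)(32.00/1289.0).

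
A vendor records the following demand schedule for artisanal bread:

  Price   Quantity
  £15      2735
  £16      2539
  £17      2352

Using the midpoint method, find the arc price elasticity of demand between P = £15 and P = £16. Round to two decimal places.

-1.15

At P = 15, Q = 2735; at P = 16, Q = 2539.
ΔQ = -196, ΔP = 1. Midpoints: P̄ = 15.50, Q̄ = 2637.0.
ε = (ΔQ/ΔP)(P̄/Q̄) = (-196/1)(15.50/2637.0).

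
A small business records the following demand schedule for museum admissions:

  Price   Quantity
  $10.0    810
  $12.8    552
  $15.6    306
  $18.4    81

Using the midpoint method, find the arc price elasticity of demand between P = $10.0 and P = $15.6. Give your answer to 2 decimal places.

At P = 10.0, Q = 810; at P = 15.6, Q = 306.
ΔQ = -504, ΔP = 5.6. Midpoints: P̄ = 12.80, Q̄ = 558.0.
ε = (ΔQ/ΔP)(P̄/Q̄) = (-504/5.6)(12.80/558.0).

-2.06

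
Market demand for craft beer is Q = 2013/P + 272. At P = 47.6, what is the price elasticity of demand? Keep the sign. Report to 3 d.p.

At P = 47.6, Q = 314.290.
dQ/dP = −2013/P² = -0.888.
ε = (dQ/dP)(P/Q) = (-0.888)(47.6/314.290).

-0.135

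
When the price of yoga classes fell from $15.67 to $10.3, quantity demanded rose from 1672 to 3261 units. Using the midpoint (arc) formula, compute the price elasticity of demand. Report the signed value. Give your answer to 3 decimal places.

ΔQ = 3261 − 1672 = 1589; ΔP = 10.3 − 15.67 = -5.37.
Midpoints: P̄ = 12.98, Q̄ = 2466.5.
ε = (ΔQ/ΔP)(P̄/Q̄) = (1589/-5.37)(12.98/2466.5).

-1.558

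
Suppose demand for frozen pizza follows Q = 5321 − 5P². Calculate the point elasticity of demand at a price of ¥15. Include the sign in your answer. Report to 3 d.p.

At P = 15, Q = 4196.
dQ/dP = −10P = -150.
ε = (dQ/dP)(P/Q) = (-150)(15/4196).

-0.536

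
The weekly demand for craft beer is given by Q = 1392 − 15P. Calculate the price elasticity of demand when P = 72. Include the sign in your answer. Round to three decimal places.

At P = 72, Q = 312.
dQ/dP = −15.
ε = (dQ/dP)(P/Q) = (-15)(72/312).

-3.462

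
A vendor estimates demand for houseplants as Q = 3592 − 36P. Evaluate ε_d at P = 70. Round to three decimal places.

At P = 70, Q = 1072.
dQ/dP = −36.
ε = (dQ/dP)(P/Q) = (-36)(70/1072).

-2.351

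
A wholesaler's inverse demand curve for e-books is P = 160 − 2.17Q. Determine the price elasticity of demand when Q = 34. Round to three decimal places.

-1.169

At Q = 34, P = 160 − 2.17(34) = 86.22.
dP/dQ = −2.17, so dQ/dP = 1/(−2.17) = -0.461.
ε = (dQ/dP)(P/Q) = (-0.461)(86.22/34).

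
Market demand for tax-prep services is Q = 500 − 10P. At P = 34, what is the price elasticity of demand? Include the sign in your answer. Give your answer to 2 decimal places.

-2.13

At P = 34, Q = 160.
dQ/dP = −10.
ε = (dQ/dP)(P/Q) = (-10)(34/160).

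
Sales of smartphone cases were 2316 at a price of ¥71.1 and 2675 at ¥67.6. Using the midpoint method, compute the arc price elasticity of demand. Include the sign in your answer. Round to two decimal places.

ΔQ = 2675 − 2316 = 359; ΔP = 67.6 − 71.1 = -3.5.
Midpoints: P̄ = 69.35, Q̄ = 2495.5.
ε = (ΔQ/ΔP)(P̄/Q̄) = (359/-3.5)(69.35/2495.5).

-2.85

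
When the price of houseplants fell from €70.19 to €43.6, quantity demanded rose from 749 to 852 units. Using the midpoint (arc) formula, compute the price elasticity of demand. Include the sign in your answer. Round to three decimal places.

ΔQ = 852 − 749 = 103; ΔP = 43.6 − 70.19 = -26.59.
Midpoints: P̄ = 56.89, Q̄ = 800.5.
ε = (ΔQ/ΔP)(P̄/Q̄) = (103/-26.59)(56.89/800.5).

-0.275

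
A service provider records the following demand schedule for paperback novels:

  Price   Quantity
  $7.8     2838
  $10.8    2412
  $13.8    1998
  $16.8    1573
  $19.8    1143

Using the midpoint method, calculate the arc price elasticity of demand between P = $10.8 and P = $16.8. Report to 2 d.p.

-0.97

At P = 10.8, Q = 2412; at P = 16.8, Q = 1573.
ΔQ = -839, ΔP = 6.0. Midpoints: P̄ = 13.80, Q̄ = 1992.5.
ε = (ΔQ/ΔP)(P̄/Q̄) = (-839/6.0)(13.80/1992.5).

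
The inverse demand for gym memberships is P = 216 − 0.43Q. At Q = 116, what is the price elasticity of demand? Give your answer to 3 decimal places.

At Q = 116, P = 216 − 0.43(116) = 166.12.
dP/dQ = −0.43, so dQ/dP = 1/(−0.43) = -2.326.
ε = (dQ/dP)(P/Q) = (-2.326)(166.12/116).

-3.330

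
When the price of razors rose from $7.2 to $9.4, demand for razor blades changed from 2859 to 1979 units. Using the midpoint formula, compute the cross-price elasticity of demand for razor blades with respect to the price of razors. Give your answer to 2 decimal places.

-1.37

ΔQ_x = 1979 − 2859 = -880; ΔP_y = 9.4 − 7.2 = 2.2.
Midpoints: P̄_y = 8.30, Q̄_x = 2419.0.
ε_xy = (ΔQ_x/ΔP_y)(P̄_y/Q̄_x) = (-880/2.2)(8.30/2419.0).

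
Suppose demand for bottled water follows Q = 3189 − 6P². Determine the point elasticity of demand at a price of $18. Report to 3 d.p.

-3.123

At P = 18, Q = 1245.
dQ/dP = −12P = -216.
ε = (dQ/dP)(P/Q) = (-216)(18/1245).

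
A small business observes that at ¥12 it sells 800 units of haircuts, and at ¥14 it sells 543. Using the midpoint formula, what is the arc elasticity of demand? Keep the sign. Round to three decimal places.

-2.488

ΔQ = 543 − 800 = -257; ΔP = 14 − 12 = 2.
Midpoints: P̄ = 13.00, Q̄ = 671.5.
ε = (ΔQ/ΔP)(P̄/Q̄) = (-257/2)(13.00/671.5).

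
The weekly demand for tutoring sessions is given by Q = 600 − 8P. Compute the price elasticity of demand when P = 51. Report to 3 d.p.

At P = 51, Q = 192.
dQ/dP = −8.
ε = (dQ/dP)(P/Q) = (-8)(51/192).
|ε| > 1, so demand is elastic at this price.

-2.125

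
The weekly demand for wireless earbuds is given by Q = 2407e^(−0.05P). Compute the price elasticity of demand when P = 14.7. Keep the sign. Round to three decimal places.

At P = 14.7, Q = 1154.170.
dQ/dP = −0.05·2407e^(−0.05P) = −0.05Q = -57.708.
ε = (dQ/dP)(P/Q) = (-57.708)(14.7/1154.170).
|ε| < 1, so demand is inelastic at this price.

-0.735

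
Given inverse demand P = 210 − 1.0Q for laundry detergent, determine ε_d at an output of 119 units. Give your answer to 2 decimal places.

At Q = 119, P = 210 − 1.0(119) = 91.00.
dP/dQ = −1.0, so dQ/dP = 1/(−1.0) = -1.000.
ε = (dQ/dP)(P/Q) = (-1.000)(91.00/119).

-0.76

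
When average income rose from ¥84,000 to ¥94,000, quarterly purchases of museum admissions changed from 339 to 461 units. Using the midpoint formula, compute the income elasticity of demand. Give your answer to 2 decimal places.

ΔQ = 122, ΔI = 10000. Midpoints: Ī = 89,000, Q̄ = 400.0.
ε_I = (ΔQ/ΔI)(Ī/Q̄) = (122/10000)(89000/400.0).
ε_I > 0, so the good is normal.

2.71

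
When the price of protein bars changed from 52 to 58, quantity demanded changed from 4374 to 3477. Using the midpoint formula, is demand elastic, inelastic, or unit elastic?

elastic

Arc ε ≈ -2.095.
|ε| = 2.09 > 1.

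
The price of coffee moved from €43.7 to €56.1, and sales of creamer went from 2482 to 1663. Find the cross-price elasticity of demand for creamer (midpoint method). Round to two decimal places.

ΔQ_x = 1663 − 2482 = -819; ΔP_y = 56.1 − 43.7 = 12.4.
Midpoints: P̄_y = 49.90, Q̄_x = 2072.5.
ε_xy = (ΔQ_x/ΔP_y)(P̄_y/Q̄_x) = (-819/12.4)(49.90/2072.5).

-1.59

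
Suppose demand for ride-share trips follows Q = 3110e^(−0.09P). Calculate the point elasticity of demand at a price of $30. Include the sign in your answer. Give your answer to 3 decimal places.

-2.700

At P = 30, Q = 209.009.
dQ/dP = −0.09·3110e^(−0.09P) = −0.09Q = -18.811.
ε = (dQ/dP)(P/Q) = (-18.811)(30/209.009).
|ε| > 1, so demand is elastic at this price.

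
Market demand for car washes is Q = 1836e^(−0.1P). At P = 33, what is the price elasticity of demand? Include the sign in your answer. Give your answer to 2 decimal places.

At P = 33, Q = 67.717.
dQ/dP = −0.1·1836e^(−0.1P) = −0.1Q = -6.772.
ε = (dQ/dP)(P/Q) = (-6.772)(33/67.717).

-3.30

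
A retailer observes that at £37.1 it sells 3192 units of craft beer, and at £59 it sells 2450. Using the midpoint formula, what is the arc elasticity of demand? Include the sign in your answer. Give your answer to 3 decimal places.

-0.577

ΔQ = 2450 − 3192 = -742; ΔP = 59 − 37.1 = 21.9.
Midpoints: P̄ = 48.05, Q̄ = 2821.0.
ε = (ΔQ/ΔP)(P̄/Q̄) = (-742/21.9)(48.05/2821.0).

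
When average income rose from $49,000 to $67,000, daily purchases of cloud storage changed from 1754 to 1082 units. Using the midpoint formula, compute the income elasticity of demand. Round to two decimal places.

ΔQ = -672, ΔI = 18000. Midpoints: Ī = 58,000, Q̄ = 1418.0.
ε_I = (ΔQ/ΔI)(Ī/Q̄) = (-672/18000)(58000/1418.0).

-1.53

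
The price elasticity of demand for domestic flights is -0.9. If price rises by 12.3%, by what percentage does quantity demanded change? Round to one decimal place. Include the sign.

-11.1%

%ΔQ ≈ ε × %ΔP = (-0.9)(12.3%) = -11.07%.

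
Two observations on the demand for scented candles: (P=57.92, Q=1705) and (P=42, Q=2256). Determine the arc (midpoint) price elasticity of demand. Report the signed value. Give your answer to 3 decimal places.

-0.873

ΔQ = 2256 − 1705 = 551; ΔP = 42 − 57.92 = -15.92.
Midpoints: P̄ = 49.96, Q̄ = 1980.5.
ε = (ΔQ/ΔP)(P̄/Q̄) = (551/-15.92)(49.96/1980.5).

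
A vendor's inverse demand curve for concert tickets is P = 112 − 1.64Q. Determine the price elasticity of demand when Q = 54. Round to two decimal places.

-0.26

At Q = 54, P = 112 − 1.64(54) = 23.44.
dP/dQ = −1.64, so dQ/dP = 1/(−1.64) = -0.610.
ε = (dQ/dP)(P/Q) = (-0.610)(23.44/54).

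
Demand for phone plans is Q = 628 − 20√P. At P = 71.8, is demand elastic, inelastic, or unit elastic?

Q = 458.530, dQ/dP = -1.180.
ε = (dQ/dP)(P/Q) ≈ -0.185.
|ε| = 0.18 < 1.

inelastic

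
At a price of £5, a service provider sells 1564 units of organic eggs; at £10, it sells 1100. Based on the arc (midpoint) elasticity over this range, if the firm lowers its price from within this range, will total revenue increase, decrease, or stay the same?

decrease

Arc ε = (-464/5)(7.50/1332.0) ≈ -0.523.
|ε| = 0.52 < 1, so demand is inelastic. A price cut therefore reduces total revenue.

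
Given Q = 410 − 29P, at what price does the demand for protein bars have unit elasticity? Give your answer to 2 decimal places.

7.07

For linear demand Q = a − bP, ε = −bP/(a − bP). |ε| = 1 when bP = a − bP, i.e. P = a/(2b).
P = 410/(2·29) = 410/58 = 7.0690.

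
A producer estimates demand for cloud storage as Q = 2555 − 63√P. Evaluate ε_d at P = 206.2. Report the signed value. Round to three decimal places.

At P = 206.2, Q = 1650.341.
dQ/dP = −63/(2√P) = -2.194.
ε = (dQ/dP)(P/Q) = (-2.194)(206.2/1650.341).
|ε| < 1, so demand is inelastic at this price.

-0.274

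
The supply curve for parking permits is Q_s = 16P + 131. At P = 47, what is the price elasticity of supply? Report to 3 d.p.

At P = 47, Q_s = 883.
dQ_s/dP = 16.
ε_s = (dQ_s/dP)(P/Q_s) = (16)(47/883).

0.852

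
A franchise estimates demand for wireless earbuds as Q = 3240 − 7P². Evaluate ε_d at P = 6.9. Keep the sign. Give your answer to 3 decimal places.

-0.229

At P = 6.9, Q = 2906.730.
dQ/dP = −14P = -96.600.
ε = (dQ/dP)(P/Q) = (-96.600)(6.9/2906.730).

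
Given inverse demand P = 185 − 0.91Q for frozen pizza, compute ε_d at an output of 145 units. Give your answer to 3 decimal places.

-0.402

At Q = 145, P = 185 − 0.91(145) = 53.05.
dP/dQ = −0.91, so dQ/dP = 1/(−0.91) = -1.099.
ε = (dQ/dP)(P/Q) = (-1.099)(53.05/145).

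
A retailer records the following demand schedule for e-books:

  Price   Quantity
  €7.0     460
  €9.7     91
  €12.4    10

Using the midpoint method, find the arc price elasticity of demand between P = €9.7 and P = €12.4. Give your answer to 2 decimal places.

At P = 9.7, Q = 91; at P = 12.4, Q = 10.
ΔQ = -81, ΔP = 2.7. Midpoints: P̄ = 11.05, Q̄ = 50.5.
ε = (ΔQ/ΔP)(P̄/Q̄) = (-81/2.7)(11.05/50.5).

-6.56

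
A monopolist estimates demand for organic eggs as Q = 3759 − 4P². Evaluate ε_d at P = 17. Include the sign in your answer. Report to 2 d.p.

At P = 17, Q = 2603.
dQ/dP = −8P = -136.
ε = (dQ/dP)(P/Q) = (-136)(17/2603).

-0.89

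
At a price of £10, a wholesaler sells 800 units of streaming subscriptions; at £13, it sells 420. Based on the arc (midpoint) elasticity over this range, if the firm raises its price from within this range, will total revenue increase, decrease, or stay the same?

decrease

Arc ε = (-380/3)(11.50/610.0) ≈ -2.388.
|ε| = 2.39 > 1, so demand is elastic. A price rise therefore reduces total revenue.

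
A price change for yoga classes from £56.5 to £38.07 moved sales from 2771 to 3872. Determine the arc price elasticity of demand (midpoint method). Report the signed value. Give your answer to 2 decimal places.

-0.85

ΔQ = 3872 − 2771 = 1101; ΔP = 38.07 − 56.5 = -18.43.
Midpoints: P̄ = 47.28, Q̄ = 3321.5.
ε = (ΔQ/ΔP)(P̄/Q̄) = (1101/-18.43)(47.28/3321.5).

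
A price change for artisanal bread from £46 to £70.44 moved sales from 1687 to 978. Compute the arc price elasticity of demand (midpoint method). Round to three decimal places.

-1.268

ΔQ = 978 − 1687 = -709; ΔP = 70.44 − 46 = 24.44.
Midpoints: P̄ = 58.22, Q̄ = 1332.5.
ε = (ΔQ/ΔP)(P̄/Q̄) = (-709/24.44)(58.22/1332.5).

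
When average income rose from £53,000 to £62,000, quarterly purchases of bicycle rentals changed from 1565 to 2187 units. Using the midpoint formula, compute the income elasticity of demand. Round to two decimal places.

ΔQ = 622, ΔI = 9000. Midpoints: Ī = 57,500, Q̄ = 1876.0.
ε_I = (ΔQ/ΔI)(Ī/Q̄) = (622/9000)(57500/1876.0).

2.12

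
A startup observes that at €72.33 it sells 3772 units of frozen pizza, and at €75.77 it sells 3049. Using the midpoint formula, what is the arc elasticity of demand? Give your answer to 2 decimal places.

-4.56

ΔQ = 3049 − 3772 = -723; ΔP = 75.77 − 72.33 = 3.44.
Midpoints: P̄ = 74.05, Q̄ = 3410.5.
ε = (ΔQ/ΔP)(P̄/Q̄) = (-723/3.44)(74.05/3410.5).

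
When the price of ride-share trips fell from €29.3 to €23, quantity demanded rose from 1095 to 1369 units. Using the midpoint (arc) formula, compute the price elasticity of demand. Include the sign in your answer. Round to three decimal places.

-0.923

ΔQ = 1369 − 1095 = 274; ΔP = 23 − 29.3 = -6.3.
Midpoints: P̄ = 26.15, Q̄ = 1232.0.
ε = (ΔQ/ΔP)(P̄/Q̄) = (274/-6.3)(26.15/1232.0).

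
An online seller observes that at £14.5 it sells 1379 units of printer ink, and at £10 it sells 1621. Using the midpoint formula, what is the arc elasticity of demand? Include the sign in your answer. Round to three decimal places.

ΔQ = 1621 − 1379 = 242; ΔP = 10 − 14.5 = -4.5.
Midpoints: P̄ = 12.25, Q̄ = 1500.0.
ε = (ΔQ/ΔP)(P̄/Q̄) = (242/-4.5)(12.25/1500.0).

-0.439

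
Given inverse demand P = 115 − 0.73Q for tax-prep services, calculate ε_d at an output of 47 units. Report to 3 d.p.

At Q = 47, P = 115 − 0.73(47) = 80.69.
dP/dQ = −0.73, so dQ/dP = 1/(−0.73) = -1.370.
ε = (dQ/dP)(P/Q) = (-1.370)(80.69/47).

-2.352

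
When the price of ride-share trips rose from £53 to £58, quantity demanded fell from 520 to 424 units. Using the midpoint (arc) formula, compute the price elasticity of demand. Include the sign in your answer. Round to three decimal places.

ΔQ = 424 − 520 = -96; ΔP = 58 − 53 = 5.
Midpoints: P̄ = 55.50, Q̄ = 472.0.
ε = (ΔQ/ΔP)(P̄/Q̄) = (-96/5)(55.50/472.0).

-2.258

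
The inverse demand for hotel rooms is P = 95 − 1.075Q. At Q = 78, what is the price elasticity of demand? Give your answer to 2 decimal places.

-0.13

At Q = 78, P = 95 − 1.075(78) = 11.15.
dP/dQ = −1.075, so dQ/dP = 1/(−1.075) = -0.930.
ε = (dQ/dP)(P/Q) = (-0.930)(11.15/78).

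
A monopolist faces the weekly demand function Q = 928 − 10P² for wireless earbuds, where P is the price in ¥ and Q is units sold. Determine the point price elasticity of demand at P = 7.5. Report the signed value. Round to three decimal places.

-3.078

At P = 7.5, Q = 365.500.
dQ/dP = −20P = -150.
ε = (dQ/dP)(P/Q) = (-150)(7.5/365.500).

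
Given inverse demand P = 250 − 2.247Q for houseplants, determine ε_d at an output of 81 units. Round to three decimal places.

-0.374

At Q = 81, P = 250 − 2.247(81) = 67.99.
dP/dQ = −2.247, so dQ/dP = 1/(−2.247) = -0.445.
ε = (dQ/dP)(P/Q) = (-0.445)(67.99/81).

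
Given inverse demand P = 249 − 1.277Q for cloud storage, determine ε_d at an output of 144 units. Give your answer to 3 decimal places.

-0.354

At Q = 144, P = 249 − 1.277(144) = 65.11.
dP/dQ = −1.277, so dQ/dP = 1/(−1.277) = -0.783.
ε = (dQ/dP)(P/Q) = (-0.783)(65.11/144).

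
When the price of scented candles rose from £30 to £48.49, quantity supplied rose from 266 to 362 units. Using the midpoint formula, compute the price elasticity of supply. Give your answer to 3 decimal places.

0.649

ΔQ = 362 − 266 = 96; ΔP = 48.49 − 30 = 18.49.
Midpoints: P̄ = 39.25, Q̄ = 314.0.
ε_s = (ΔQ/ΔP)(P̄/Q̄) = (96/18.49)(39.25/314.0).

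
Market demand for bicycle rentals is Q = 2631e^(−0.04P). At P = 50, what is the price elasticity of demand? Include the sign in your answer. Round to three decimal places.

-2.000

At P = 50, Q = 356.067.
dQ/dP = −0.04·2631e^(−0.04P) = −0.04Q = -14.243.
ε = (dQ/dP)(P/Q) = (-14.243)(50/356.067).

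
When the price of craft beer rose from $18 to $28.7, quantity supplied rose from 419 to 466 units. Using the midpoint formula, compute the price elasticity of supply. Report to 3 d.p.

0.232

ΔQ = 466 − 419 = 47; ΔP = 28.7 − 18 = 10.7.
Midpoints: P̄ = 23.35, Q̄ = 442.5.
ε_s = (ΔQ/ΔP)(P̄/Q̄) = (47/10.7)(23.35/442.5).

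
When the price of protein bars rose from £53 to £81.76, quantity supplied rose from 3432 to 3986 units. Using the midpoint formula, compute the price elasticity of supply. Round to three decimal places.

0.350

ΔQ = 3986 − 3432 = 554; ΔP = 81.76 − 53 = 28.76.
Midpoints: P̄ = 67.38, Q̄ = 3709.0.
ε_s = (ΔQ/ΔP)(P̄/Q̄) = (554/28.76)(67.38/3709.0).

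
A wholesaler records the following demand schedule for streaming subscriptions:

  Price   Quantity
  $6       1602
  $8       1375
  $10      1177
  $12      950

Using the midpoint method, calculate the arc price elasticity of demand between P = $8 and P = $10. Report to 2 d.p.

At P = 8, Q = 1375; at P = 10, Q = 1177.
ΔQ = -198, ΔP = 2. Midpoints: P̄ = 9.00, Q̄ = 1276.0.
ε = (ΔQ/ΔP)(P̄/Q̄) = (-198/2)(9.00/1276.0).

-0.70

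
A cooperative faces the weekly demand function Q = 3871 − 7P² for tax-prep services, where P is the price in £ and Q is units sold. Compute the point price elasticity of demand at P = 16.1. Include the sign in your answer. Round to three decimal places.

-1.765

At P = 16.1, Q = 2056.530.
dQ/dP = −14P = -225.400.
ε = (dQ/dP)(P/Q) = (-225.400)(16.1/2056.530).
|ε| > 1, so demand is elastic at this price.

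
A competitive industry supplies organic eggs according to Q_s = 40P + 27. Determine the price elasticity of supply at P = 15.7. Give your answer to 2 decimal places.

0.96

At P = 15.7, Q_s = 655.
dQ_s/dP = 40.
ε_s = (dQ_s/dP)(P/Q_s) = (40)(15.7/655).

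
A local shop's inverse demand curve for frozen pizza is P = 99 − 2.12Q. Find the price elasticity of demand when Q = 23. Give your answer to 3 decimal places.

-1.030

At Q = 23, P = 99 − 2.12(23) = 50.24.
dP/dQ = −2.12, so dQ/dP = 1/(−2.12) = -0.472.
ε = (dQ/dP)(P/Q) = (-0.472)(50.24/23).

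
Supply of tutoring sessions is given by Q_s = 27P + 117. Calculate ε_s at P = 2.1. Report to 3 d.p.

0.326

At P = 2.1, Q_s = 173.70.
dQ_s/dP = 27.
ε_s = (dQ_s/dP)(P/Q_s) = (27)(2.1/173.70).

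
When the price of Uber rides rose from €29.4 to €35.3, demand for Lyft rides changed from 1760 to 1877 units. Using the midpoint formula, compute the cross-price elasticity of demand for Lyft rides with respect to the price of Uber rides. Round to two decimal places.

ΔQ_x = 1877 − 1760 = 117; ΔP_y = 35.3 − 29.4 = 5.9.
Midpoints: P̄_y = 32.35, Q̄_x = 1818.5.
ε_xy = (ΔQ_x/ΔP_y)(P̄_y/Q̄_x) = (117/5.9)(32.35/1818.5).

0.35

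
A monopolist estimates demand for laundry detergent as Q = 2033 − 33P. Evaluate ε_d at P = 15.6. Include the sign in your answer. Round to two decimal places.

-0.34

At P = 15.6, Q = 1518.200.
dQ/dP = −33.
ε = (dQ/dP)(P/Q) = (-33)(15.6/1518.200).
|ε| < 1, so demand is inelastic at this price.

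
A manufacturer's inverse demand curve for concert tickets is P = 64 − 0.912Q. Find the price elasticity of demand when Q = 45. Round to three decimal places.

-0.559

At Q = 45, P = 64 − 0.912(45) = 22.96.
dP/dQ = −0.912, so dQ/dP = 1/(−0.912) = -1.096.
ε = (dQ/dP)(P/Q) = (-1.096)(22.96/45).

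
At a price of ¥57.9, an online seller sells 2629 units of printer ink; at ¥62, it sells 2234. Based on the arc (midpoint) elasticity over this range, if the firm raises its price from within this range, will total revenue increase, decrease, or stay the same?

decrease

Arc ε = (-395/4.1)(59.95/2431.5) ≈ -2.375.
|ε| = 2.38 > 1, so demand is elastic. A price rise therefore reduces total revenue.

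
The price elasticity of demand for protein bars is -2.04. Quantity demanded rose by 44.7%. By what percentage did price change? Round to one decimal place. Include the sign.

-21.9%

%ΔP ≈ %ΔQ / ε = (44.7%)/(-2.04) = -21.91%.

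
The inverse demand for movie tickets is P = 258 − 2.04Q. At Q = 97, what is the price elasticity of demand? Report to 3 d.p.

At Q = 97, P = 258 − 2.04(97) = 60.12.
dP/dQ = −2.04, so dQ/dP = 1/(−2.04) = -0.490.
ε = (dQ/dP)(P/Q) = (-0.490)(60.12/97).

-0.304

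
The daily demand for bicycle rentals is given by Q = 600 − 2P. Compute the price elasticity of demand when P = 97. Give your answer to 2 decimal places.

At P = 97, Q = 406.
dQ/dP = −2.
ε = (dQ/dP)(P/Q) = (-2)(97/406).
|ε| < 1, so demand is inelastic at this price.

-0.48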